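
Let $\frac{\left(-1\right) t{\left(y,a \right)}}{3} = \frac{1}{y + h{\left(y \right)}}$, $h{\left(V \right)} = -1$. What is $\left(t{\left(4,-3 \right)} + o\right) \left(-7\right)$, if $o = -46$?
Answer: $329$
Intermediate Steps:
$t{\left(y,a \right)} = - \frac{3}{-1 + y}$ ($t{\left(y,a \right)} = - \frac{3}{y - 1} = - \frac{3}{-1 + y}$)
$\left(t{\left(4,-3 \right)} + o\right) \left(-7\right) = \left(- \frac{3}{-1 + 4} - 46\right) \left(-7\right) = \left(- \frac{3}{3} - 46\right) \left(-7\right) = \left(\left(-3\right) \frac{1}{3} - 46\right) \left(-7\right) = \left(-1 - 46\right) \left(-7\right) = \left(-47\right) \left(-7\right) = 329$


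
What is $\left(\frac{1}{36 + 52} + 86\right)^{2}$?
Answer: $\frac{57289761}{7744} \approx 7398.0$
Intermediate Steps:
$\left(\frac{1}{36 + 52} + 86\right)^{2} = \left(\frac{1}{88} + 86\right)^{2} = \left(\frac{7569}{88}\right)^{2} = \frac{57289761}{7744}$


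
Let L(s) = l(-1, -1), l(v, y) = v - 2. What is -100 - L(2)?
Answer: -97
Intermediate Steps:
l(v, y) = -2 + v
L(s) = -3 (L(s) = -2 - 1 = -3)
-100 - L(2) = -100 - 1*(-3) = -100 + 3 = -97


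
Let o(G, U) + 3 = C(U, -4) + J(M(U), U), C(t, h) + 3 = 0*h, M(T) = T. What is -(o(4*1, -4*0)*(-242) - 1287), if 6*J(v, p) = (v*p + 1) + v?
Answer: -374/3 ≈ -124.67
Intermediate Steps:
J(v, p) = 1/6 + v/6 + p*v/6 (J(v, p) = ((v*p + 1) + v)/6 = ((p*v + 1) + v)/6 = ((1 + p*v) + v)/6 = (1 + v + p*v)/6 = 1/6 + v/6 + p*v/6)
C(t, h) = -3 (C(t, h) = -3 + 0*h = -3 + 0 = -3)
o(G, U) = -35/6 + U/6 + U**2/6 (o(G, U) = -3 + (-3 + (1/6 + U/6 + U*U/6)) = -3 + (-3 + (1/6 + U/6 + U**2/6)) = -3 + (-17/6 + U/6 + U**2/6) = -35/6 + U/6 + U**2/6)
-(o(4*1, -4*0)*(-242) - 1287) = -((-35/6 + (-4*0)/6 + (-4*0)**2/6)*(-242) - 1287) = -((-35/6 + (1/6)*0 + (1/6)*0**2)*(-242) - 1287) = -((-35/6 + 0 + (1/6)*0)*(-242) - 1287) = -((-35/6 + 0 + 0)*(-242) - 1287) = -(-35/6*(-242) - 1287) = -(4235/3 - 1287) = -1*374/3 = -374/3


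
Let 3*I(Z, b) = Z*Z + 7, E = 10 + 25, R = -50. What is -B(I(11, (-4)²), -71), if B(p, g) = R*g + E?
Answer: -3585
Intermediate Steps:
E = 35
I(Z, b) = 7/3 + Z²/3 (I(Z, b) = (Z*Z + 7)/3 = (Z² + 7)/3 = (7 + Z²)/3 = 7/3 + Z²/3)
B(p, g) = 35 - 50*g (B(p, g) = -50*g + 35 = 35 - 50*g)
-B(I(11, (-4)²), -71) = -(35 - 50*(-71)) = -(35 + 3550) = -1*3585 = -3585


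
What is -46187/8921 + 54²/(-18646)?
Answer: -443608219/83170483 ≈ -5.3337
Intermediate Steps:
-46187/8921 + 54²/(-18646) = -46187*1/8921 + 2916*(-1/18646) = -46187/8921 - 1458/9323 = -443608219/83170483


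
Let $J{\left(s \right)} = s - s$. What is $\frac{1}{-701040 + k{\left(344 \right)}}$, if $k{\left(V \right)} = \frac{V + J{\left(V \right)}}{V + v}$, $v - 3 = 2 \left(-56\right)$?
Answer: $- \frac{235}{164744056} \approx -1.4265 \cdot 10^{-6}$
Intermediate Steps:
$J{\left(s \right)} = 0$
$v = -109$ ($v = 3 + 2 \left(-56\right) = 3 - 112 = -109$)
$k{\left(V \right)} = \frac{V}{-109 + V}$ ($k{\left(V \right)} = \frac{V + 0}{V - 109} = \frac{V}{-109 + V}$)
$\frac{1}{-701040 + k{\left(344 \right)}} = \frac{1}{-701040 + \frac{344}{-109 + 344}} = \frac{1}{-701040 + \frac{344}{235}} = \frac{1}{- \frac{164744056}{235}} = - \frac{235}{164744056}$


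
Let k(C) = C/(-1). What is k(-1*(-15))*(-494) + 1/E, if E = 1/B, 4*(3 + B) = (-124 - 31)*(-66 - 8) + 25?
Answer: 41123/4 ≈ 10281.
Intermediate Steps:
k(C) = -C (k(C) = C*(-1) = -C)
B = 11483/4 (B = -3 + ((-124 - 31)*(-66 - 8) + 25)/4 = -3 + (-155*(-74) + 25)/4 = -3 + (11470 + 25)/4 = -3 + (¼)*11495 = -3 + 11495/4 = 11483/4 ≈ 2870.8)
E = 4/11483 (E = 1/(11483/4) = 4/11483 ≈ 0.00034834)
k(-1*(-15))*(-494) + 1/E = -(-1)*(-15)*(-494) + 1/(4/11483) = -1*15*(-494) + 11483/4 = -15*(-494) + 11483/4 = 7410 + 11483/4 = 41123/4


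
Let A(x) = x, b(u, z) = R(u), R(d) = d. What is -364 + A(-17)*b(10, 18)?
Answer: -534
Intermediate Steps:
b(u, z) = u
-364 + A(-17)*b(10, 18) = -364 - 17*10 = -364 - 170 = -534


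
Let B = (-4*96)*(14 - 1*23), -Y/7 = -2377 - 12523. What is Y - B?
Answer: 100844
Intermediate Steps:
Y = 104300 (Y = -7*(-2377 - 12523) = -7*(-14900) = 104300)
B = 3456 (B = -384*(14 - 23) = -384*(-9) = 3456)
Y - B = 104300 - 1*3456 = 104300 - 3456 = 100844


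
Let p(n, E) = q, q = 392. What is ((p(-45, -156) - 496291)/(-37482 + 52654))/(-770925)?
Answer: 495899/11696474100 ≈ 4.2397e-5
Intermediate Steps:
p(n, E) = 392
((p(-45, -156) - 496291)/(-37482 + 52654))/(-770925) = ((392 - 496291)/(-37482 + 52654))/(-770925) = -495899/15172*(-1/770925) = 495899/11696474100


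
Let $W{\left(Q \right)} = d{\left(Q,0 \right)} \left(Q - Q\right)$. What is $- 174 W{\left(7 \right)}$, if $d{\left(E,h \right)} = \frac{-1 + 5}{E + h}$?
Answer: $0$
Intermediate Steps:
$d{\left(E,h \right)} = \frac{4}{E + h}$
$W{\left(Q \right)} = 0$ ($W{\left(Q \right)} = \frac{4}{Q + 0} \left(Q - Q\right) = \frac{4}{Q} 0 = 0$)
$- 174 W{\left(7 \right)} = \left(-174\right) 0 = 0$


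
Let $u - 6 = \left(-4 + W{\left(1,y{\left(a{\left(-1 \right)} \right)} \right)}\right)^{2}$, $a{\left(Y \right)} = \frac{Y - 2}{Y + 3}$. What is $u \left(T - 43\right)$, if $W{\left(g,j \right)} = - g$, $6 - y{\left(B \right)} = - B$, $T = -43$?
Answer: $-2666$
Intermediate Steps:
$a{\left(Y \right)} = \frac{-2 + Y}{3 + Y}$
$y{\left(B \right)} = 6 + B$ ($y{\left(B \right)} = 6 - - B = 6 + B$)
$u = 31$ ($u = 6 + \left(-4 - 1\right)^{2} = 6 + \left(-5\right)^{2} = 6 + 25 = 31$)
$u \left(T - 43\right) = 31 \left(-43 - 43\right) = 31 \left(-86\right) = -2666$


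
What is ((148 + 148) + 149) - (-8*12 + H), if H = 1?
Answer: 540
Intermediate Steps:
((148 + 148) + 149) - (-8*12 + H) = ((148 + 148) + 149) - (-8*12 + 1) = (296 + 149) - (-96 + 1) = 445 - 1*(-95) = 445 + 95 = 540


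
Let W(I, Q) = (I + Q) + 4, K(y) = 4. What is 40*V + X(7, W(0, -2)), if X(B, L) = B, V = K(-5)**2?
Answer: 647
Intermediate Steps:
W(I, Q) = 4 + I + Q
V = 16 (V = 4**2 = 16)
40*V + X(7, W(0, -2)) = 40*16 + 7 = 640 + 7 = 647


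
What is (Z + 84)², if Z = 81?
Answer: 27225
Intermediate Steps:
(Z + 84)² = (81 + 84)² = 165² = 27225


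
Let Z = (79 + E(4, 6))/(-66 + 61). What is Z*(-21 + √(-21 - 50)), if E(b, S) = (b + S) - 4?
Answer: 357 - 17*I*√71 ≈ 357.0 - 143.24*I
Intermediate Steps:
E(b, S) = -4 + S + b (E(b, S) = (S + b) - 4 = -4 + S + b)
Z = -17 (Z = (79 + (-4 + 6 + 4))/(-66 + 61) = (79 + 6)/(-5) = 85*(-⅕) = -17)
Z*(-21 + √(-21 - 50)) = -17*(-21 + √(-21 - 50)) = -17*(-21 + √(-71)) = -17*(-21 + I*√71) = 357 - 17*I*√71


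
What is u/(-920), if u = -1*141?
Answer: 141/920 ≈ 0.15326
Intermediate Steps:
u = -141
u/(-920) = -141/(-920) = -141*(-1/920) = 141/920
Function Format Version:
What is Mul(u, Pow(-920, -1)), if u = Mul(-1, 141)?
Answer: Rational(141, 920) ≈ 0.15326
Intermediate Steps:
u = -141
Mul(u, Pow(-920, -1)) = Mul(-141, Pow(-920, -1)) = Mul(-141, Rational(-1, 920)) = Rational(141, 920)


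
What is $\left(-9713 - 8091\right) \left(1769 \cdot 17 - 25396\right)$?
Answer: $-83269308$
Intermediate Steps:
$\left(-9713 - 8091\right) \left(1769 \cdot 17 - 25396\right) = - 17804 \left(30073 - 25396\right) = \left(-17804\right) 4677 = -83269308$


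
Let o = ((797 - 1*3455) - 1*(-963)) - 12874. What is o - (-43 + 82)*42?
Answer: -16207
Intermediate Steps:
o = -14569 (o = ((797 - 3455) + 963) - 12874 = (-2658 + 963) - 12874 = -1695 - 12874 = -14569)
o - (-43 + 82)*42 = -14569 - (-43 + 82)*42 = -14569 - 39*42 = -14569 - 1*1638 = -14569 - 1638 = -16207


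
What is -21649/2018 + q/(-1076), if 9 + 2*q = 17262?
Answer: -40702601/2171368 ≈ -18.745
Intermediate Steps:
q = 17253/2 (q = -9/2 + (1/2)*17262 = -9/2 + 8631 = 17253/2 ≈ 8626.5)
-21649/2018 + q/(-1076) = -21649/2018 + (17253/2)/(-1076) = -21649*1/2018 + (17253/2)*(-1/1076) = -21649/2018 - 17253/2152 = -40702601/2171368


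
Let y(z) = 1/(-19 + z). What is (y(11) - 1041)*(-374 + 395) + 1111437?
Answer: 8716587/8 ≈ 1.0896e+6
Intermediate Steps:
(y(11) - 1041)*(-374 + 395) + 1111437 = (1/(-19 + 11) - 1041)*(-374 + 395) + 1111437 = (1/(-8) - 1041)*21 + 1111437 = (-⅛ - 1041)*21 + 1111437 = -8329/8*21 + 1111437 = -174909/8 + 1111437 = 8716587/8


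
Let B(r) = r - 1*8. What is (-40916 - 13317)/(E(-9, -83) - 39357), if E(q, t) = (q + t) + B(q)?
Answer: 54233/39466 ≈ 1.3742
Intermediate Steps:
B(r) = -8 + r (B(r) = r - 8 = -8 + r)
E(q, t) = -8 + t + 2*q (E(q, t) = (q + t) + (-8 + q) = -8 + t + 2*q)
(-40916 - 13317)/(E(-9, -83) - 39357) = (-40916 - 13317)/((-8 - 83 + 2*(-9)) - 39357) = -54233/((-8 - 83 - 18) - 39357) = -54233/(-109 - 39357) = -54233/(-39466) = -54233*(-1/39466) = 54233/39466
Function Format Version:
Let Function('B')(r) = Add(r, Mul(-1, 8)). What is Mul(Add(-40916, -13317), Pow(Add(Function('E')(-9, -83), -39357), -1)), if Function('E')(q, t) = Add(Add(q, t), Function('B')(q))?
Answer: Rational(54233, 39466) ≈ 1.3742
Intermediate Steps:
Function('B')(r) = Add(-8, r) (Function('B')(r) = Add(r, -8) = Add(-8, r))
Function('E')(q, t) = Add(-8, t, Mul(2, q)) (Function('E')(q, t) = Add(Add(q, t), Add(-8, q)) = Add(-8, t, Mul(2, q)))
Mul(Add(-40916, -13317), Pow(Add(Function('E')(-9, -83), -39357), -1)) = Mul(Add(-40916, -13317), Pow(Add(Add(-8, -83, Mul(2, -9)), -39357), -1)) = Mul(-54233, Pow(Add(Add(-8, -83, -18), -39357), -1)) = Mul(-54233, Pow(Add(-109, -39357), -1)) = Mul(-54233, Pow(-39466, -1)) = Mul(-54233, Rational(-1, 39466)) = Rational(54233, 39466)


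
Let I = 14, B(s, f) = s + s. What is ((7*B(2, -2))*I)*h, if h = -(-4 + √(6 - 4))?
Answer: 1568 - 392*√2 ≈ 1013.6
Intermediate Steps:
B(s, f) = 2*s
h = 4 - √2 (h = -(-4 + √2) = 4 - √2 ≈ 2.5858)
((7*B(2, -2))*I)*h = ((7*(2*2))*14)*(4 - √2) = ((7*4)*14)*(4 - √2) = (28*14)*(4 - √2) = 392*(4 - √2) = 1568 - 392*√2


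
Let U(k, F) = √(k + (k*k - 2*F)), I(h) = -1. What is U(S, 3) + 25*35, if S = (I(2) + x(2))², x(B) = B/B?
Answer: 875 + I*√6 ≈ 875.0 + 2.4495*I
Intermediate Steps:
x(B) = 1
S = 0 (S = (-1 + 1)² = 0² = 0)
U(k, F) = √(k + k² - 2*F) (U(k, F) = √(k + (k² - 2*F)) = √(k + k² - 2*F))
U(S, 3) + 25*35 = √(0 + 0² - 2*3) + 25*35 = √(0 + 0 - 6) + 875 = √(-6) + 875 = I*√6 + 875 = 875 + I*√6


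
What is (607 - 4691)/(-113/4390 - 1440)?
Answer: 17928760/6321713 ≈ 2.8361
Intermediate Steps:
(607 - 4691)/(-113/4390 - 1440) = -4084/(-113*1/4390 - 1440) = -4084/(-113/4390 - 1440) = -4084/(-6321713/4390) = -4084*(-4390/6321713) = 17928760/6321713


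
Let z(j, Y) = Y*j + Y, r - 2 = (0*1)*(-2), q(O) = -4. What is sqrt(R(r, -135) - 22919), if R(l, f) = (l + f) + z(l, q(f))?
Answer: 62*I*sqrt(6) ≈ 151.87*I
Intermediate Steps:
r = 2 (r = 2 + (0*1)*(-2) = 2 + 0*(-2) = 2 + 0 = 2)
z(j, Y) = Y + Y*j
R(l, f) = -4 + f - 3*l (R(l, f) = (l + f) - 4*(1 + l) = (f + l) + (-4 - 4*l) = -4 + f - 3*l)
sqrt(R(r, -135) - 22919) = sqrt((-4 - 135 - 3*2) - 22919) = sqrt((-4 - 135 - 6) - 22919) = sqrt(-145 - 22919) = sqrt(-23064) = 62*I*sqrt(6)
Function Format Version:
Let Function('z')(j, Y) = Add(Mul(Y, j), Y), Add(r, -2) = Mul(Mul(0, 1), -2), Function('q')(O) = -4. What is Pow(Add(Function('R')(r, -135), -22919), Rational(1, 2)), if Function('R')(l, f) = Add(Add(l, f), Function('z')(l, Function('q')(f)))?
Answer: Mul(62, I, Pow(6, Rational(1, 2))) ≈ Mul(151.87, I)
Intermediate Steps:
r = 2 (r = Add(2, Mul(Mul(0, 1), -2)) = Add(2, Mul(0, -2)) = Add(2, 0) = 2)
Function('z')(j, Y) = Add(Y, Mul(Y, j))
Function('R')(l, f) = Add(-4, f, Mul(-3, l)) (Function('R')(l, f) = Add(Add(l, f), Mul(-4, Add(1, l))) = Add(Add(f, l), Add(-4, Mul(-4, l))) = Add(-4, f, Mul(-3, l)))
Pow(Add(Function('R')(r, -135), -22919), Rational(1, 2)) = Pow(Add(Add(-4, -135, Mul(-3, 2)), -22919), Rational(1, 2)) = Pow(Add(Add(-4, -135, -6), -22919), Rational(1, 2)) = Pow(Add(-145, -22919), Rational(1, 2)) = Pow(-23064, Rational(1, 2)) = Mul(62, I, Pow(6, Rational(1, 2)))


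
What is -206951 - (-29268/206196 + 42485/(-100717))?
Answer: -12350089917867/59676559 ≈ -2.0695e+5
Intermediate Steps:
-206951 - (-29268/206196 + 42485/(-100717)) = -206951 - (-29268*1/206196 + 42485*(-1/100717)) = -206951 - (-2439/17183 - 1465/3473) = -206951 - 1*(-33643742/59676559) = -206951 + 33643742/59676559 = -12350089917867/59676559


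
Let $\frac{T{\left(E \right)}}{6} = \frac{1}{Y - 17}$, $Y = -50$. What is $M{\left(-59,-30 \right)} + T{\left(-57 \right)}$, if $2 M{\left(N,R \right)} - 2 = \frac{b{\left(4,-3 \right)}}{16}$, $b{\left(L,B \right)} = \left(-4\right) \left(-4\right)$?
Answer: $\frac{189}{134} \approx 1.4104$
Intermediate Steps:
$b{\left(L,B \right)} = 16$
$M{\left(N,R \right)} = \frac{3}{2}$ ($M{\left(N,R \right)} = 1 + \frac{16 \cdot \frac{1}{16}}{2} = 1 + \frac{1}{2} \cdot 1 = 1 + \frac{1}{2} = \frac{3}{2}$)
$T{\left(E \right)} = - \frac{6}{67}$ ($T{\left(E \right)} = \frac{6}{-50 - 17} = \frac{6}{-67} = 6 \left(- \frac{1}{67}\right) = - \frac{6}{67}$)
$M{\left(-59,-30 \right)} + T{\left(-57 \right)} = \frac{3}{2} - \frac{6}{67} = \frac{189}{134}$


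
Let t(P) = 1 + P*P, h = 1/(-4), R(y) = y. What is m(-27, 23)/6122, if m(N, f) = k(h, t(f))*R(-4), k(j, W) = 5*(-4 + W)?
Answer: -5260/3061 ≈ -1.7184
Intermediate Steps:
h = -¼ ≈ -0.25000
t(P) = 1 + P²
k(j, W) = -20 + 5*W
m(N, f) = 60 - 20*f² (m(N, f) = (-20 + 5*(1 + f²))*(-4) = (-20 + (5 + 5*f²))*(-4) = (-15 + 5*f²)*(-4) = 60 - 20*f²)
m(-27, 23)/6122 = (60 - 20*23²)/6122 = (60 - 20*529)*(1/6122) = (60 - 10580)*(1/6122) = -10520*1/6122 = -5260/3061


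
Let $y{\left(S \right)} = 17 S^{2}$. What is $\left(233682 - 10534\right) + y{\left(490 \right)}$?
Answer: $4304848$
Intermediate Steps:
$\left(233682 - 10534\right) + y{\left(490 \right)} = \left(233682 - 10534\right) + 17 \cdot 490^{2} = \left(233682 - 10534\right) + 17 \cdot 240100 = 223148 + 4081700 = 4304848$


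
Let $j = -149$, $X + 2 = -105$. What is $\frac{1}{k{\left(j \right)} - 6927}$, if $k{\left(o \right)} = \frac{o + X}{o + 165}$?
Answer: $- \frac{1}{6943} \approx -0.00014403$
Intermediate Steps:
$X = -107$ ($X = -2 - 105 = -107$)
$k{\left(o \right)} = \frac{-107 + o}{165 + o}$ ($k{\left(o \right)} = \frac{o - 107}{o + 165} = \frac{-107 + o}{165 + o}$)
$\frac{1}{k{\left(j \right)} - 6927} = \frac{1}{\frac{-107 - 149}{165 - 149} - 6927} = \frac{1}{\frac{1}{16} \left(-256\right) - 6927} = \frac{1}{-16 - 6927} = \frac{1}{-6943} = - \frac{1}{6943}$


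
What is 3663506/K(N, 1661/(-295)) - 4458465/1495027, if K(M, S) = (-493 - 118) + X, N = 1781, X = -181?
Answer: -249116885861/53820972 ≈ -4628.6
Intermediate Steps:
K(M, S) = -792 (K(M, S) = (-493 - 118) - 181 = -611 - 181 = -792)
3663506/K(N, 1661/(-295)) - 4458465/1495027 = 3663506/(-792) - 4458465/1495027 = 3663506*(-1/792) - 4458465*1/1495027 = -166523/36 - 4458465/1495027 = -249116885861/53820972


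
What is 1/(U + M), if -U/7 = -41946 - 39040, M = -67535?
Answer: 1/499367 ≈ 2.0025e-6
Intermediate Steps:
U = 566902 (U = -7*(-41946 - 39040) = -7*(-80986) = 566902)
1/(U + M) = 1/(566902 - 67535) = 1/499367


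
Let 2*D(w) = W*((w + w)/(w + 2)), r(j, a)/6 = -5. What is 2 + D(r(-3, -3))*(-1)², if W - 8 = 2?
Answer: 89/7 ≈ 12.714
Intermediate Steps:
W = 10 (W = 8 + 2 = 10)
r(j, a) = -30 (r(j, a) = 6*(-5) = -30)
D(w) = 10*w/(2 + w) (D(w) = (10*((w + w)/(w + 2)))/2 = (10*((2*w)/(2 + w)))/2 = (10*(2*w/(2 + w)))/2 = (20*w/(2 + w))/2 = 10*w/(2 + w))
2 + D(r(-3, -3))*(-1)² = 2 + (10*(-30)/(2 - 30))*(-1)² = 2 + (10*(-30)/(-28))*1 = 2 + (10*(-30)*(-1/28))*1 = 2 + (75/7)*1 = 2 + 75/7 = 89/7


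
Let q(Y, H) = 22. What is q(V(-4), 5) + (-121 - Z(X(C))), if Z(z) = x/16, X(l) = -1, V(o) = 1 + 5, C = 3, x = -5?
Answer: -1579/16 ≈ -98.688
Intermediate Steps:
V(o) = 6
Z(z) = -5/16
q(V(-4), 5) + (-121 - Z(X(C))) = 22 + (-121 - 1*(-5/16)) = 22 + (-121 + 5/16) = 22 - 1931/16 = -1579/16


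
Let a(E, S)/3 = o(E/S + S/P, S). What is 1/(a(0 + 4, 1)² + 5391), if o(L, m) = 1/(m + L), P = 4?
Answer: 49/264175 ≈ 0.00018548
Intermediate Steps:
o(L, m) = 1/(L + m)
a(E, S) = 3/(5*S/4 + E/S) (a(E, S) = 3/((E/S + S/4) + S) = 3/((S/4 + E/S) + S) = 3/(5*S/4 + E/S))
1/(a(0 + 4, 1)² + 5391) = 1/((12*1/(4*(0 + 4) + 5*1²))² + 5391) = 1/((12*1/(4*4 + 5*1))² + 5391) = 1/((12*1/(16 + 5))² + 5391) = 1/((12*1/21)² + 5391) = 1/((12*1*(1/21))² + 5391) = 1/((4/7)² + 5391) = 1/(16/49 + 5391) = 1/(264175/49) = 49/264175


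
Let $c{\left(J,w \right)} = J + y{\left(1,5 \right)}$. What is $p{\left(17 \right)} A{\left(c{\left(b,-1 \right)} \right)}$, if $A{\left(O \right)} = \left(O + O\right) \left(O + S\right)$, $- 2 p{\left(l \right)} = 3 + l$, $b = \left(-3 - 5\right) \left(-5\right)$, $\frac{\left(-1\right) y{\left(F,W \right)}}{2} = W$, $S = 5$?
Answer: $-21000$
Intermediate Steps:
$y{\left(F,W \right)} = - 2 W$
$b = 40$ ($b = \left(-3 - 5\right) \left(-5\right) = \left(-8\right) \left(-5\right) = 40$)
$p{\left(l \right)} = - \frac{3}{2} - \frac{l}{2}$ ($p{\left(l \right)} = - \frac{3 + l}{2} = - \frac{3}{2} - \frac{l}{2}$)
$c{\left(J,w \right)} = -10 + J$ ($c{\left(J,w \right)} = J - 10 = -10 + J$)
$A{\left(O \right)} = 2 O \left(5 + O\right)$ ($A{\left(O \right)} = \left(O + O\right) \left(O + 5\right) = 2 O \left(5 + O\right)$)
$p{\left(17 \right)} A{\left(c{\left(b,-1 \right)} \right)} = \left(- \frac{3}{2} - \frac{17}{2}\right) 2 \left(-10 + 40\right) \left(5 + \left(-10 + 40\right)\right) = \left(- \frac{3}{2} - \frac{17}{2}\right) 2 \cdot 30 \left(5 + 30\right) = - 10 \cdot 2 \cdot 30 \cdot 35 = \left(-10\right) 2100 = -21000$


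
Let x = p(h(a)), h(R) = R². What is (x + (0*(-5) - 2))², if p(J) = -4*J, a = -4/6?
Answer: 1156/81 ≈ 14.272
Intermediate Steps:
a = -⅔ (a = -4*⅙ = -⅔ ≈ -0.66667)
x = -16/9 (x = -4*(-⅔)² = -4*4/9 = -16/9 ≈ -1.7778)
(x + (0*(-5) - 2))² = (-16/9 + (0*(-5) - 2))² = (-16/9 + (0 - 2))² = (-16/9 - 2)² = (-34/9)² = 1156/81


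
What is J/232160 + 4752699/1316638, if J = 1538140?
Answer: 78214004329/7641766952 ≈ 10.235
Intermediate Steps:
J/232160 + 4752699/1316638 = 1538140/232160 + 4752699/1316638 = 1538140*(1/232160) + 4752699*(1/1316638) = 76907/11608 + 4752699/1316638 = 78214004329/7641766952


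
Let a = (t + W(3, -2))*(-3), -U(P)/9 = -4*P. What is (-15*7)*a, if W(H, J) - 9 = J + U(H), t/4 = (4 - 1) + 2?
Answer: 42525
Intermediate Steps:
U(P) = 36*P (U(P) = -(-36)*P = 36*P)
t = 20 (t = 4*((4 - 1) + 2) = 4*(3 + 2) = 4*5 = 20)
W(H, J) = 9 + J + 36*H (W(H, J) = 9 + (J + 36*H) = 9 + J + 36*H)
a = -405 (a = (20 + (9 - 2 + 36*3))*(-3) = (20 + (9 - 2 + 108))*(-3) = (20 + 115)*(-3) = 135*(-3) = -405)
(-15*7)*a = -15*7*(-405) = -105*(-405) = 42525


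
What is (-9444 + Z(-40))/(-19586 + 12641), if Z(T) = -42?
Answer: 3162/2315 ≈ 1.3659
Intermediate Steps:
(-9444 + Z(-40))/(-19586 + 12641) = (-9444 - 42)/(-19586 + 12641) = -9486/(-6945) = -9486*(-1/6945) = 3162/2315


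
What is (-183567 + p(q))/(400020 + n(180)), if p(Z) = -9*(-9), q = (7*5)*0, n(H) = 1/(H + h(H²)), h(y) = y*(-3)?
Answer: -17801811720/38809940399 ≈ -0.45869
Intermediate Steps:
h(y) = -3*y
n(H) = 1/(H - 3*H²)
q = 0 (q = 35*0 = 0)
p(Z) = 81
(-183567 + p(q))/(400020 + n(180)) = (-183567 + 81)/(400020 - 1/(180*(-1 + 3*180))) = -183486/(400020 - 1*1/180/(-1 + 540)) = -183486/(400020 - 1*1/180/539) = -183486/(400020 - 1*1/180*1/539) = -183486/(400020 - 1/97020) = -183486/38809940399/97020 = -183486*97020/38809940399 = -17801811720/38809940399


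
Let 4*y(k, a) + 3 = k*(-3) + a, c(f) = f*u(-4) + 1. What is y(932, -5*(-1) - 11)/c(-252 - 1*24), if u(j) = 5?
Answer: 2805/5516 ≈ 0.50852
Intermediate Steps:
c(f) = 1 + 5*f (c(f) = f*5 + 1 = 5*f + 1 = 1 + 5*f)
y(k, a) = -¾ - 3*k/4 + a/4 (y(k, a) = -¾ + (k*(-3) + a)/4 = -¾ + (-3*k + a)/4 = -¾ + (a - 3*k)/4 = -¾ + (-3*k/4 + a/4) = -¾ - 3*k/4 + a/4)
y(932, -5*(-1) - 11)/c(-252 - 1*24) = (-¾ - ¾*932 + (-5*(-1) - 11)/4)/(1 + 5*(-252 - 1*24)) = (-¾ - 699 + (5 - 11)/4)/(1 + 5*(-252 - 24)) = (-¾ - 699 + (¼)*(-6))/(1 + 5*(-276)) = (-¾ - 699 - 3/2)/(1 - 1380) = -2805/4/(-1379) = -2805/4*(-1/1379) = 2805/5516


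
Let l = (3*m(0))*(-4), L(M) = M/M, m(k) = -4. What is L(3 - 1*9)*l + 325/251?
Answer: 12373/251 ≈ 49.295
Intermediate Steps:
L(M) = 1
l = 48 (l = (3*(-4))*(-4) = -12*(-4) = 48)
L(3 - 1*9)*l + 325/251 = 1*48 + 325/251 = 48 + 325*(1/251) = 48 + 325/251 = 12373/251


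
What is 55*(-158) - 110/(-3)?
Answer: -25960/3 ≈ -8653.3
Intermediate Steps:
55*(-158) - 110/(-3) = -8690 - 110*(-1/3) = -8690 + 110/3 = -25960/3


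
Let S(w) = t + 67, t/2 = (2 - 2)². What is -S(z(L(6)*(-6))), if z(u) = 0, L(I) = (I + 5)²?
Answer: -67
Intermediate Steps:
t = 0 (t = 2*(2 - 2)² = 2*0² = 2*0 = 0)
L(I) = (5 + I)²
S(w) = 67 (S(w) = 0 + 67 = 67)
-S(z(L(6)*(-6))) = -1*67 = -67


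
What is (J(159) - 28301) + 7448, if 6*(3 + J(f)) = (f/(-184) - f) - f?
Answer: -7694565/368 ≈ -20909.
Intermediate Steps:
J(f) = -3 - 123*f/368 (J(f) = -3 + ((f/(-184) - f) - f)/6 = -3 + ((f*(-1/184) - f) - f)/6 = -3 + ((-f/184 - f) - f)/6 = -3 + (-185*f/184 - f)/6 = -3 + (-369*f/184)/6 = -3 - 123*f/368)
(J(159) - 28301) + 7448 = ((-3 - 123/368*159) - 28301) + 7448 = ((-3 - 19557/368) - 28301) + 7448 = (-20661/368 - 28301) + 7448 = -10435429/368 + 7448 = -7694565/368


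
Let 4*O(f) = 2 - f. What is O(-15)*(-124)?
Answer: -527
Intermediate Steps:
O(f) = ½ - f/4 (O(f) = (2 - f)/4 = ½ - f/4)
O(-15)*(-124) = (½ - ¼*(-15))*(-124) = (½ + 15/4)*(-124) = (17/4)*(-124) = -527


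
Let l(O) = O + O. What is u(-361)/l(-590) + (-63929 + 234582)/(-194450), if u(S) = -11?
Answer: -19923159/22945100 ≈ -0.86830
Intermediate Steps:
l(O) = 2*O
u(-361)/l(-590) + (-63929 + 234582)/(-194450) = -11/(2*(-590)) + (-63929 + 234582)/(-194450) = -11/(-1180) + 170653*(-1/194450) = -11*(-1/1180) - 170653/194450 = 11/1180 - 170653/194450 = -19923159/22945100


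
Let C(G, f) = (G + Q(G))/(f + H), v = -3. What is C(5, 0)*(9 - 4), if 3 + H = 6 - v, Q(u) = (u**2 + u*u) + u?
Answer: 50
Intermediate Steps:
Q(u) = u + 2*u**2 (Q(u) = (u**2 + u**2) + u = 2*u**2 + u = u + 2*u**2)
H = 6 (H = -3 + (6 - 1*(-3)) = -3 + (6 + 3) = -3 + 9 = 6)
C(G, f) = (G + G*(1 + 2*G))/(6 + f) (C(G, f) = (G + G*(1 + 2*G))/(f + 6) = (G + G*(1 + 2*G))/(6 + f))
C(5, 0)*(9 - 4) = (2*5*(1 + 5)/(6 + 0))*(9 - 4) = (2*5*6/6)*5 = (2*5*(1/6)*6)*5 = 10*5 = 50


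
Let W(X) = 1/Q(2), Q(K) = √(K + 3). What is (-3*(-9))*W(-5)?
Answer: 27*√5/5 ≈ 12.075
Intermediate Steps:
Q(K) = √(3 + K)
W(X) = √5/5 (W(X) = 1/(√(3 + 2)) = 1/(√5) = √5/5)
(-3*(-9))*W(-5) = (-3*(-9))*(√5/5) = 27*(√5/5) = 27*√5/5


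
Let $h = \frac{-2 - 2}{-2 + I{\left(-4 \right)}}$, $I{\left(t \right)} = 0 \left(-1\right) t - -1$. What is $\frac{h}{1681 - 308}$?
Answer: $\frac{4}{1373} \approx 0.0029133$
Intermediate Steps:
$I{\left(t \right)} = 1$ ($I{\left(t \right)} = 0 t + 1 = 0 + 1 = 1$)
$h = 4$ ($h = \frac{-2 - 2}{-2 + 1} = - \frac{4}{-1} = \left(-4\right) \left(-1\right) = 4$)
$\frac{h}{1681 - 308} = \frac{1}{1681 - 308} \cdot 4 = \frac{1}{1373} \cdot 4 = \frac{4}{1373}$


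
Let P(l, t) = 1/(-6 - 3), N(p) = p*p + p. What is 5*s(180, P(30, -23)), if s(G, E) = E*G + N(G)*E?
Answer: -18200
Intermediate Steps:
N(p) = p + p² (N(p) = p² + p = p + p²)
P(l, t) = -⅑ (P(l, t) = 1/(-9) = -⅑)
s(G, E) = E*G + E*G*(1 + G) (s(G, E) = E*G + (G*(1 + G))*E = E*G + E*G*(1 + G))
5*s(180, P(30, -23)) = 5*(-⅑*180*(2 + 180)) = 5*(-⅑*180*182) = 5*(-3640) = -18200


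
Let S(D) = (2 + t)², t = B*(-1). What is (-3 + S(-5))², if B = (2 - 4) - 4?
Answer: 3721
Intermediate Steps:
B = -6 (B = -2 - 4 = -6)
t = 6 (t = -6*(-1) = 6)
S(D) = 64 (S(D) = (2 + 6)² = 8² = 64)
(-3 + S(-5))² = (-3 + 64)² = 61² = 3721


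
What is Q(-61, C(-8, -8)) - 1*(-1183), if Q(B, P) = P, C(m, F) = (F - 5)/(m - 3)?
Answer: 13026/11 ≈ 1184.2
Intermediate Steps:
C(m, F) = (-5 + F)/(-3 + m)
Q(-61, C(-8, -8)) - 1*(-1183) = (-5 - 8)/(-3 - 8) - 1*(-1183) = -13/(-11) + 1183 = -1/11*(-13) + 1183 = 13/11 + 1183 = 13026/11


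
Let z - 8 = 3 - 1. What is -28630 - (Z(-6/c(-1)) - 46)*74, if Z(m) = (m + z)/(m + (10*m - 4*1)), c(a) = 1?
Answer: -882762/35 ≈ -25222.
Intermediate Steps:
z = 10 (z = 8 + (3 - 1) = 8 + 2 = 10)
Z(m) = (10 + m)/(-4 + 11*m) (Z(m) = (m + 10)/(m + (10*m - 4*1)) = (10 + m)/(m + (10*m - 4)) = (10 + m)/(m + (-4 + 10*m)) = (10 + m)/(-4 + 11*m))
-28630 - (Z(-6/c(-1)) - 46)*74 = -28630 - ((10 - 6/1)/(-4 + 11*(-6/1)) - 46)*74 = -28630 - ((10 - 6*1)/(-4 + 11*(-6*1)) - 46)*74 = -28630 - ((10 - 6)/(-4 + 11*(-6)) - 46)*74 = -28630 - (4/(-4 - 66) - 46)*74 = -28630 - (4/(-70) - 46)*74 = -28630 - (-1/70*4 - 46)*74 = -28630 - (-2/35 - 46)*74 = -28630 - (-1612)*74/35 = -28630 - 1*(-119288/35) = -28630 + 119288/35 = -882762/35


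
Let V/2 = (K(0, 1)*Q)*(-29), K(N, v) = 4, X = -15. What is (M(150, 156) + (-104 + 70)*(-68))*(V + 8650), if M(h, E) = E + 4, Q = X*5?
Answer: 64395600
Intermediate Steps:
Q = -75 (Q = -15*5 = -75)
V = 17400 (V = 2*((4*(-75))*(-29)) = 2*(-300*(-29)) = 2*8700 = 17400)
M(h, E) = 4 + E
(M(150, 156) + (-104 + 70)*(-68))*(V + 8650) = ((4 + 156) + (-104 + 70)*(-68))*(17400 + 8650) = (160 - 34*(-68))*26050 = (160 + 2312)*26050 = 2472*26050 = 64395600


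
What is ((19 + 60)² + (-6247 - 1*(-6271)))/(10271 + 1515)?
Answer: 6265/11786 ≈ 0.53156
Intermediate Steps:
((19 + 60)² + (-6247 - 1*(-6271)))/(10271 + 1515) = (79² + (-6247 + 6271))/11786 = (6241 + 24)*(1/11786) = 6265*(1/11786) = 6265/11786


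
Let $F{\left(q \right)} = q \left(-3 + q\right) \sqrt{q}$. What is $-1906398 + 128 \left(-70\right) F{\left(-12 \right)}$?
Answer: $-1906398 - 3225600 i \sqrt{3} \approx -1.9064 \cdot 10^{6} - 5.5869 \cdot 10^{6} i$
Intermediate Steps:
$F{\left(q \right)} = q^{\frac{3}{2}} \left(-3 + q\right)$
$-1906398 + 128 \left(-70\right) F{\left(-12 \right)} = -1906398 + 128 \left(-70\right) \left(-12\right)^{\frac{3}{2}} \left(-3 - 12\right) = -1906398 - 8960 - 24 i \sqrt{3} \left(-15\right) = -1906398 - 8960 \cdot 360 i \sqrt{3} = -1906398 - 3225600 i \sqrt{3}$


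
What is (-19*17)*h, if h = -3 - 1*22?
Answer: 8075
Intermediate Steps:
h = -25 (h = -3 - 22 = -25)
(-19*17)*h = -19*17*(-25) = -323*(-25) = 8075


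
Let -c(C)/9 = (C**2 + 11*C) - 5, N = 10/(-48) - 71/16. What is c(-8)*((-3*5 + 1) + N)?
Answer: -77865/16 ≈ -4866.6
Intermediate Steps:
N = -223/48 (N = 10*(-1/48) - 71*1/16 = -5/24 - 71/16 = -223/48 ≈ -4.6458)
c(C) = 45 - 99*C - 9*C**2 (c(C) = -9*((C**2 + 11*C) - 5) = -9*(-5 + C**2 + 11*C) = 45 - 99*C - 9*C**2)
c(-8)*((-3*5 + 1) + N) = (45 - 99*(-8) - 9*(-8)**2)*((-3*5 + 1) - 223/48) = (45 + 792 - 9*64)*((-15 + 1) - 223/48) = (45 + 792 - 576)*(-14 - 223/48) = 261*(-895/48) = -77865/16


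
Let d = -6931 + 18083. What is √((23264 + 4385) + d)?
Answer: √38801 ≈ 196.98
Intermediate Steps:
d = 11152
√((23264 + 4385) + d) = √((23264 + 4385) + 11152) = √(27649 + 11152) = √38801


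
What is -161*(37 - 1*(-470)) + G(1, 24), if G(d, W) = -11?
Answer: -81638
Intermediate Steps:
-161*(37 - 1*(-470)) + G(1, 24) = -161*(37 - 1*(-470)) - 11 = -161*(37 + 470) - 11 = -161*507 - 11 = -81627 - 11 = -81638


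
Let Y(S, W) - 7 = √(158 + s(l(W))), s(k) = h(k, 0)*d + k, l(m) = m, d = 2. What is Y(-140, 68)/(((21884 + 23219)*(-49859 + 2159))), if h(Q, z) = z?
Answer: -7/2151413100 - √226/2151413100 ≈ -1.0241e-8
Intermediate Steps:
s(k) = k (s(k) = 0*2 + k = 0 + k = k)
Y(S, W) = 7 + √(158 + W)
Y(-140, 68)/(((21884 + 23219)*(-49859 + 2159))) = (7 + √(158 + 68))/(((21884 + 23219)*(-49859 + 2159))) = (7 + √226)/((45103*(-47700))) = (7 + √226)/(-2151413100) = (7 + √226)*(-1/2151413100) = -7/2151413100 - √226/2151413100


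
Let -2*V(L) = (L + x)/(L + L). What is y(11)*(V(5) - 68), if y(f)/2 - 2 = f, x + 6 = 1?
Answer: -1768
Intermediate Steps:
x = -5 (x = -6 + 1 = -5)
y(f) = 4 + 2*f
V(L) = -(-5 + L)/(4*L) (V(L) = -(L - 5)/(2*(L + L)) = -(-5 + L)/(2*(2*L)) = -(-5 + L)*1/(2*L)/2 = -(-5 + L)/(4*L))
y(11)*(V(5) - 68) = (4 + 2*11)*((¼)*(5 - 1*5)/5 - 68) = (4 + 22)*((¼)*(⅕)*(5 - 5) - 68) = 26*((¼)*(⅕)*0 - 68) = 26*(0 - 68) = 26*(-68) = -1768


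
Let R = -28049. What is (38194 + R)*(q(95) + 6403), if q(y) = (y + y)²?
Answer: 431192935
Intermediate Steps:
q(y) = 4*y² (q(y) = (2*y)² = 4*y²)
(38194 + R)*(q(95) + 6403) = (38194 - 28049)*(4*95² + 6403) = 10145*(4*9025 + 6403) = 10145*(36100 + 6403) = 10145*42503 = 431192935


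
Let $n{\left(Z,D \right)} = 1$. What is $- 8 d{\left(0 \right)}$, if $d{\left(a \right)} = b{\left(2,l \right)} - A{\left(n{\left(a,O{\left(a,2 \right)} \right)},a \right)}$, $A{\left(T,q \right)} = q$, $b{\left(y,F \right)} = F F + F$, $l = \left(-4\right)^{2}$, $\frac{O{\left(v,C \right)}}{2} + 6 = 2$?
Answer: $-2176$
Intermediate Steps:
$O{\left(v,C \right)} = -8$ ($O{\left(v,C \right)} = -12 + 2 \cdot 2 = -12 + 4 = -8$)
$l = 16$
$b{\left(y,F \right)} = F + F^{2}$ ($b{\left(y,F \right)} = F^{2} + F = F + F^{2}$)
$d{\left(a \right)} = 272 - a$ ($d{\left(a \right)} = 16 \left(1 + 16\right) - a = 16 \cdot 17 - a = 272 - a$)
$- 8 d{\left(0 \right)} = - 8 \left(272 - 0\right) = - 8 \left(272 + 0\right) = \left(-8\right) 272 = -2176$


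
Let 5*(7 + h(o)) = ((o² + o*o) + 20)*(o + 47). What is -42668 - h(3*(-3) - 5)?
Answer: -226901/5 ≈ -45380.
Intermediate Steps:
h(o) = -7 + (20 + 2*o²)*(47 + o)/5 (h(o) = -7 + (((o² + o*o) + 20)*(o + 47))/5 = -7 + (((o² + o²) + 20)*(47 + o))/5 = -7 + ((2*o² + 20)*(47 + o))/5 = -7 + ((20 + 2*o²)*(47 + o))/5 = -7 + (20 + 2*o²)*(47 + o)/5)
-42668 - h(3*(-3) - 5) = -42668 - (181 + 4*(3*(-3) - 5) + 2*(3*(-3) - 5)³/5 + 94*(3*(-3) - 5)²/5) = -42668 - (181 + 4*(-9 - 5) + 2*(-9 - 5)³/5 + 94*(-9 - 5)²/5) = -42668 - (181 + 4*(-14) + (⅖)*(-14)³ + (94/5)*(-14)²) = -42668 - (181 - 56 + (⅖)*(-2744) + (94/5)*196) = -42668 - (181 - 56 - 5488/5 + 18424/5) = -42668 - 1*13561/5 = -42668 - 13561/5 = -226901/5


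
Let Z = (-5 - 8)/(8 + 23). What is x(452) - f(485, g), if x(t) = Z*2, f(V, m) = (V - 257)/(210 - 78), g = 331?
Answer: -875/341 ≈ -2.5660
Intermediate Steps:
f(V, m) = -257/132 + V/132 (f(V, m) = (-257 + V)/132 = (-257 + V)*(1/132) = -257/132 + V/132)
Z = -13/31 ≈ -0.41935
x(t) = -26/31 (x(t) = -13/31*2 = -26/31)
x(452) - f(485, g) = -26/31 - (-257/132 + (1/132)*485) = -26/31 - (-257/132 + 485/132) = -26/31 - 1*19/11 = -26/31 - 19/11 = -875/341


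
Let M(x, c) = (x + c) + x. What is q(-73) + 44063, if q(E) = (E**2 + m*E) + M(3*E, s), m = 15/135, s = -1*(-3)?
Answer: 440540/9 ≈ 48949.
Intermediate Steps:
s = 3
M(x, c) = c + 2*x (M(x, c) = (c + x) + x = c + 2*x)
m = 1/9 (m = 15*(1/135) = 1/9 ≈ 0.11111)
q(E) = 3 + E**2 + 55*E/9 (q(E) = (E**2 + E/9) + (3 + 2*(3*E)) = (E**2 + E/9) + (3 + 6*E) = 3 + E**2 + 55*E/9)
q(-73) + 44063 = (3 + (-73)**2 + (55/9)*(-73)) + 44063 = (3 + 5329 - 4015/9) + 44063 = 43973/9 + 44063 = 440540/9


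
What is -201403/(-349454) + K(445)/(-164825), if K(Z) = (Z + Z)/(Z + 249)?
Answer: 2303788612159/3997353635170 ≈ 0.57633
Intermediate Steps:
K(Z) = 2*Z/(249 + Z) (K(Z) = (2*Z)/(249 + Z) = 2*Z/(249 + Z))
-201403/(-349454) + K(445)/(-164825) = -201403/(-349454) + (2*445/(249 + 445))/(-164825) = -201403*(-1/349454) + (2*445/694)*(-1/164825) = 201403/349454 + (2*445*(1/694))*(-1/164825) = 201403/349454 + (445/347)*(-1/164825) = 201403/349454 - 89/11438855 = 2303788612159/3997353635170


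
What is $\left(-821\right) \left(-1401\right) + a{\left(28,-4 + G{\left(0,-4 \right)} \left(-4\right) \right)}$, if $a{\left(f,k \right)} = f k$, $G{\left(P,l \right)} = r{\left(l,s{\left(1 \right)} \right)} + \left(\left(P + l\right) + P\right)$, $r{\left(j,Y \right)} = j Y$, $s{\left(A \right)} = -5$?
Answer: $1148317$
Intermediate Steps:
$r{\left(j,Y \right)} = Y j$
$G{\left(P,l \right)} = - 4 l + 2 P$ ($G{\left(P,l \right)} = - 5 l + \left(\left(P + l\right) + P\right) = - 5 l + \left(l + 2 P\right) = - 4 l + 2 P$)
$\left(-821\right) \left(-1401\right) + a{\left(28,-4 + G{\left(0,-4 \right)} \left(-4\right) \right)} = \left(-821\right) \left(-1401\right) + 28 \left(-4 + \left(\left(-4\right) \left(-4\right) + 2 \cdot 0\right) \left(-4\right)\right) = 1150221 + 28 \left(-4 + \left(16 + 0\right) \left(-4\right)\right) = 1150221 + 28 \left(-4 + 16 \left(-4\right)\right) = 1150221 + 28 \left(-4 - 64\right) = 1150221 + 28 \left(-68\right) = 1150221 - 1904 = 1148317$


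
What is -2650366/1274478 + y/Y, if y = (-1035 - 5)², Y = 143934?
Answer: 27694378471/5095575457 ≈ 5.4350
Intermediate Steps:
y = 1081600 (y = (-1040)² = 1081600)
-2650366/1274478 + y/Y = -2650366/1274478 + 1081600/143934 = -2650366*1/1274478 + 1081600*(1/143934) = -1325183/637239 + 540800/71967 = 27694378471/5095575457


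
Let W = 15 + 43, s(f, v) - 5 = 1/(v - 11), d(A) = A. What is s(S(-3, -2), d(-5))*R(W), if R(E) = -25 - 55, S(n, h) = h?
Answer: -395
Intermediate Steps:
s(f, v) = 5 + 1/(-11 + v) (s(f, v) = 5 + 1/(v - 11) = 5 + 1/(-11 + v))
W = 58
R(E) = -80
s(S(-3, -2), d(-5))*R(W) = ((-54 + 5*(-5))/(-11 - 5))*(-80) = ((-54 - 25)/(-16))*(-80) = -1/16*(-79)*(-80) = (79/16)*(-80) = -395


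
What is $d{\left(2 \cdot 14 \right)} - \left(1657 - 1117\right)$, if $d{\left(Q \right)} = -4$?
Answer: $-544$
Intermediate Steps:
$d{\left(2 \cdot 14 \right)} - \left(1657 - 1117\right) = -4 - \left(1657 - 1117\right) = -4 - 540 = -544$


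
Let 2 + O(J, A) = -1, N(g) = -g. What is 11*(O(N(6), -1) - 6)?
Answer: -99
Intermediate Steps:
O(J, A) = -3 (O(J, A) = -2 - 1 = -3)
11*(O(N(6), -1) - 6) = 11*(-3 - 6) = 11*(-9) = -99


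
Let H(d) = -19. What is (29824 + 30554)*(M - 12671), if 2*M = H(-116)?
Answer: -765623229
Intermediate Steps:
M = -19/2 (M = (½)*(-19) = -19/2 ≈ -9.5000)
(29824 + 30554)*(M - 12671) = (29824 + 30554)*(-19/2 - 12671) = 60378*(-25361/2) = -765623229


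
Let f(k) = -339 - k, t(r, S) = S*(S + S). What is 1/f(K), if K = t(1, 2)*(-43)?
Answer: ⅕ ≈ 0.20000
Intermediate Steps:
t(r, S) = 2*S² (t(r, S) = S*(2*S) = 2*S²)
K = -344 (K = (2*2²)*(-43) = (2*4)*(-43) = 8*(-43) = -344)
1/f(K) = 1/(-339 - 1*(-344)) = 1/(-339 + 344) = 1/5 = ⅕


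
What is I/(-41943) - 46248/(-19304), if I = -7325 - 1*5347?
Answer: 8274243/3066923 ≈ 2.6979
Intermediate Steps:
I = -12672 (I = -7325 - 5347 = -12672)
I/(-41943) - 46248/(-19304) = -12672/(-41943) - 46248/(-19304) = -12672*(-1/41943) - 46248*(-1/19304) = 384/1271 + 5781/2413 = 8274243/3066923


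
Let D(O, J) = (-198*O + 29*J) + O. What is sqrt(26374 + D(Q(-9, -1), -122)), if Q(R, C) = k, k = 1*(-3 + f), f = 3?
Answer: 2*sqrt(5709) ≈ 151.12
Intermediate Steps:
k = 0 (k = 1*(-3 + 3) = 1*0 = 0)
Q(R, C) = 0
D(O, J) = -197*O + 29*J
sqrt(26374 + D(Q(-9, -1), -122)) = sqrt(26374 + (-197*0 + 29*(-122))) = sqrt(26374 + (0 - 3538)) = sqrt(26374 - 3538) = sqrt(22836) = 2*sqrt(5709)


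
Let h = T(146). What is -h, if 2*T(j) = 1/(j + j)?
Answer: -1/584 ≈ -0.0017123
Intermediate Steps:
T(j) = 1/(4*j) (T(j) = 1/(2*(j + j)) = 1/(2*((2*j))) = (1/(2*j))/2 = 1/(4*j))
h = 1/584 (h = (¼)/146 = (¼)*(1/146) = 1/584 ≈ 0.0017123)
-h = -1*1/584 = -1/584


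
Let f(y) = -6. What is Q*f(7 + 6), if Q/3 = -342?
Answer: 6156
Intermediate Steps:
Q = -1026 (Q = 3*(-342) = -1026)
Q*f(7 + 6) = -1026*(-6) = 6156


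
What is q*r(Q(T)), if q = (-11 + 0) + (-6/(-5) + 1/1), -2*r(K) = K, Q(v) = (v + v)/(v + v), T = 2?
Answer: 22/5 ≈ 4.4000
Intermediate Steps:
Q(v) = 1 (Q(v) = (2*v)/((2*v)) = (2*v)*(1/(2*v)) = 1)
r(K) = -K/2
q = -44/5 (q = -11 + (-6*(-1/5) + 1*1) = -11 + (6/5 + 1) = -11 + 11/5 = -44/5 ≈ -8.8000)
q*r(Q(T)) = -(-22)/5 = -44/5*(-1/2) = 22/5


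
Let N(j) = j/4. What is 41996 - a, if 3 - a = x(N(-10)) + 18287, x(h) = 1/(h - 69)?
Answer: 8620038/143 ≈ 60280.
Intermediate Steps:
N(j) = j/4 (N(j) = j*(¼) = j/4)
x(h) = 1/(-69 + h)
a = -2614610/143 (a = 3 - (1/(-69 + (¼)*(-10)) + 18287) = 3 - (1/(-69 - 5/2) + 18287) = 3 - (1/(-143/2) + 18287) = 3 - (-2/143 + 18287) = 3 - 1*2615039/143 = 3 - 2615039/143 = -2614610/143 ≈ -18284.)
41996 - a = 41996 - 1*(-2614610/143) = 41996 + 2614610/143 = 8620038/143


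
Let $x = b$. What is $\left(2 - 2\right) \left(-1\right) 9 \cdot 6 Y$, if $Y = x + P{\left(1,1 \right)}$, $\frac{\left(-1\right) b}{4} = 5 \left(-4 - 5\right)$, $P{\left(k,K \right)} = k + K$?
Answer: $0$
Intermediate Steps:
$P{\left(k,K \right)} = K + k$
$b = 180$ ($b = - 4 \cdot 5 \left(-4 - 5\right) = - 4 \cdot 5 \left(-9\right) = \left(-4\right) \left(-45\right) = 180$)
$x = 180$
$Y = 182$ ($Y = 180 + \left(1 + 1\right) = 180 + 2 = 182$)
$\left(2 - 2\right) \left(-1\right) 9 \cdot 6 Y = \left(2 - 2\right) \left(-1\right) 9 \cdot 6 \cdot 182 = 0 \left(-1\right) 54 \cdot 182 = 0 \cdot 54 \cdot 182 = 0 \cdot 182 = 0$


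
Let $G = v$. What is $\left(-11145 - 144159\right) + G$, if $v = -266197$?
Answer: $-421501$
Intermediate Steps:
$G = -266197$
$\left(-11145 - 144159\right) + G = \left(-11145 - 144159\right) - 266197 = -155304 - 266197 = -421501$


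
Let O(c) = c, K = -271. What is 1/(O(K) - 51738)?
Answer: -1/52009 ≈ -1.9227e-5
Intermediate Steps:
1/(O(K) - 51738) = 1/(-271 - 51738) = 1/(-52009) = -1/52009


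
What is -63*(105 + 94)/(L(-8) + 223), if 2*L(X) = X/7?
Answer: -9751/173 ≈ -56.364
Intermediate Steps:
L(X) = X/14 (L(X) = (X/7)/2 = X/14)
-63*(105 + 94)/(L(-8) + 223) = -63*(105 + 94)/((1/14)*(-8) + 223) = -12537/(-4/7 + 223) = -12537/1557/7 = -12537*7/1557 = -63*1393/1557 = -9751/173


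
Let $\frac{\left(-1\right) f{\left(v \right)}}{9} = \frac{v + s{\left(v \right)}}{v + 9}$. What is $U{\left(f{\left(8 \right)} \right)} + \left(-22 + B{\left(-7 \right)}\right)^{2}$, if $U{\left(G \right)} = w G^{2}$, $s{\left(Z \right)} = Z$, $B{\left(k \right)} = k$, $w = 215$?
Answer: $\frac{4701289}{289} \approx 16267.0$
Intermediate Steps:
$f{\left(v \right)} = - \frac{18 v}{9 + v}$ ($f{\left(v \right)} = - 9 \frac{v + v}{v + 9} = - 9 \frac{2 v}{9 + v} = - \frac{18 v}{9 + v}$)
$U{\left(G \right)} = 215 G^{2}$
$U{\left(f{\left(8 \right)} \right)} + \left(-22 + B{\left(-7 \right)}\right)^{2} = 215 \left(\left(-18\right) 8 \frac{1}{9 + 8}\right)^{2} + \left(-22 - 7\right)^{2} = 215 \left(\left(-18\right) 8 \cdot \frac{1}{17}\right)^{2} + \left(-29\right)^{2} = 215 \left(\left(-18\right) 8 \cdot \frac{1}{17}\right)^{2} + 841 = 215 \left(- \frac{144}{17}\right)^{2} + 841 = 215 \cdot \frac{20736}{289} + 841 = \frac{4458240}{289} + 841 = \frac{4701289}{289}$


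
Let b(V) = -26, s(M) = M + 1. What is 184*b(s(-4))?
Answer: -4784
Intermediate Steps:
s(M) = 1 + M
184*b(s(-4)) = 184*(-26) = -4784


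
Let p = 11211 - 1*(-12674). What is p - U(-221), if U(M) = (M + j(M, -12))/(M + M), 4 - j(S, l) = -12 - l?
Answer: 10556953/442 ≈ 23885.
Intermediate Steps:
j(S, l) = 16 + l (j(S, l) = 4 - (-12 - l) = 4 + (12 + l) = 16 + l)
p = 23885 (p = 11211 + 12674 = 23885)
U(M) = (4 + M)/(2*M) (U(M) = (M + (16 - 12))/(M + M) = (M + 4)/((2*M)) = (4 + M)*(1/(2*M)) = (4 + M)/(2*M))
p - U(-221) = 23885 - (4 - 221)/(2*(-221)) = 23885 - (-1)*(-217)/(2*221) = 23885 - 1*217/442 = 23885 - 217/442 = 10556953/442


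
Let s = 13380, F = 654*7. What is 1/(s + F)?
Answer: 1/17958 ≈ 5.5685e-5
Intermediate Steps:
F = 4578
1/(s + F) = 1/(13380 + 4578) = 1/17958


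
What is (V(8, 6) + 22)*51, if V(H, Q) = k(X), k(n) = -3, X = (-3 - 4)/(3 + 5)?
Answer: 969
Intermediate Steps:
X = -7/8 ≈ -0.87500
V(H, Q) = -3
(V(8, 6) + 22)*51 = (-3 + 22)*51 = 19*51 = 969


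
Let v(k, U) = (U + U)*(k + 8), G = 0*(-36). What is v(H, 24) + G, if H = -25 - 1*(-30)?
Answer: 624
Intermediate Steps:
H = 5 (H = -25 + 30 = 5)
G = 0
v(k, U) = 2*U*(8 + k) (v(k, U) = (2*U)*(8 + k) = 2*U*(8 + k))
v(H, 24) + G = 2*24*(8 + 5) + 0 = 2*24*13 + 0 = 624 + 0 = 624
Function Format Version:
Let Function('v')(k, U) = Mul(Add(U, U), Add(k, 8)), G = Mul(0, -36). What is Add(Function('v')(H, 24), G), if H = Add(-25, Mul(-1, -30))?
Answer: 624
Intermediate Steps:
H = 5 (H = Add(-25, 30) = 5)
G = 0
Function('v')(k, U) = Mul(2, U, Add(8, k)) (Function('v')(k, U) = Mul(Mul(2, U), Add(8, k)) = Mul(2, U, Add(8, k)))
Add(Function('v')(H, 24), G) = Add(Mul(2, 24, Add(8, 5)), 0) = Add(Mul(2, 24, 13), 0) = Add(624, 0) = 624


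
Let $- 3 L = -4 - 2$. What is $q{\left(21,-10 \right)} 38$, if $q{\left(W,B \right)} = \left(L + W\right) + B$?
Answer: $494$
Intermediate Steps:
$L = 2$ ($L = - \frac{-4 - 2}{3} = \left(- \frac{1}{3}\right) \left(-6\right) = 2$)
$q{\left(W,B \right)} = 2 + B + W$ ($q{\left(W,B \right)} = \left(2 + W\right) + B = 2 + B + W$)
$q{\left(21,-10 \right)} 38 = \left(2 - 10 + 21\right) 38 = 13 \cdot 38 = 494$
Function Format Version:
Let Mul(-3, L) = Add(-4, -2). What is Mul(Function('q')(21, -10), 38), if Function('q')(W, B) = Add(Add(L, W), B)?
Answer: 494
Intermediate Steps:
L = 2 (L = Mul(Rational(-1, 3), Add(-4, -2)) = Mul(Rational(-1, 3), -6) = 2)
Function('q')(W, B) = Add(2, B, W) (Function('q')(W, B) = Add(Add(2, W), B) = Add(2, B, W))
Mul(Function('q')(21, -10), 38) = Mul(Add(2, -10, 21), 38) = Mul(13, 38) = 494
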